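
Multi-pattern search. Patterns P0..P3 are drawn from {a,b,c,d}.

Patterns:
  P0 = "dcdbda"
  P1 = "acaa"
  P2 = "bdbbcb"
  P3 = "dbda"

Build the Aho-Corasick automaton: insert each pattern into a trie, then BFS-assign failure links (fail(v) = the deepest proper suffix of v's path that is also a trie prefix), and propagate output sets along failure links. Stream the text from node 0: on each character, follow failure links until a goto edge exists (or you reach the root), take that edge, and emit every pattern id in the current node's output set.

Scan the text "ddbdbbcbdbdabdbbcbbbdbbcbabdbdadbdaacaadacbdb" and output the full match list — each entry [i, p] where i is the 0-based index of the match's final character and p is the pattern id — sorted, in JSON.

Build automaton:
Trie (insert patterns):
  0='ε' goto a→7 b→11 d→1
  1='d' goto b→17 c→2
  2='dc' goto d→3
  3='dcd' goto b→4
  4='dcdb' goto d→5
  5='dcdbd' goto a→6
  6='dcdbda' goto ·  [P0 ends]
  7='a' goto c→8
  8='ac' goto a→9
  9='aca' goto a→10
  10='acaa' goto ·  [P1 ends]
  11='b' goto d→12
  12='bd' goto b→13
  13='bdb' goto b→14
  14='bdbb' goto c→15
  15='bdbbc' goto b→16
  16='bdbbcb' goto ·  [P2 ends]
  17='db' goto d→18
  18='dbd' goto a→19
  19='dbda' goto ·  [P3 ends]

BFS fail/out derivation:
  fail(1) 'd': from fail(0)=0 chase 'd': 0 ⇒ 0;  out=∅∪out(0)=∅
  fail(7) 'a': from fail(0)=0 chase 'a': 0 ⇒ 0;  out=∅∪out(0)=∅
  fail(11) 'b': from fail(0)=0 chase 'b': 0 ⇒ 0;  out=∅∪out(0)=∅
  fail(2) 'dc': from fail(1)=0 chase 'c': 0 ⇒ 0;  out=∅∪out(0)=∅
  fail(8) 'ac': from fail(7)=0 chase 'c': 0 ⇒ 0;  out=∅∪out(0)=∅
  fail(12) 'bd': from fail(11)=0 chase 'd': 0 ⇒ 1;  out=∅∪out(1)=∅
  fail(17) 'db': from fail(1)=0 chase 'b': 0 ⇒ 11;  out=∅∪out(11)=∅
  fail(3) 'dcd': from fail(2)=0 chase 'd': 0 ⇒ 1;  out=∅∪out(1)=∅
  fail(9) 'aca': from fail(8)=0 chase 'a': 0 ⇒ 7;  out=∅∪out(7)=∅
  fail(13) 'bdb': from fail(12)=1 chase 'b': 1 ⇒ 17;  out=∅∪out(17)=∅
  fail(18) 'dbd': from fail(17)=11 chase 'd': 11 ⇒ 12;  out=∅∪out(12)=∅
  fail(4) 'dcdb': from fail(3)=1 chase 'b': 1 ⇒ 17;  out=∅∪out(17)=∅
  fail(10) 'acaa': from fail(9)=7 chase 'a': 7→0 ⇒ 7;  out={1}∪out(7)={1}
  fail(14) 'bdbb': from fail(13)=17 chase 'b': 17→11→0 ⇒ 11;  out=∅∪out(11)=∅
  fail(19) 'dbda': from fail(18)=12 chase 'a': 12→1→0 ⇒ 7;  out={3}∪out(7)={3}
  fail(5) 'dcdbd': from fail(4)=17 chase 'd': 17 ⇒ 18;  out=∅∪out(18)=∅
  fail(15) 'bdbbc': from fail(14)=11 chase 'c': 11→0 ⇒ 0;  out=∅∪out(0)=∅
  fail(6) 'dcdbda': from fail(5)=18 chase 'a': 18 ⇒ 19;  out={0}∪out(19)={0,3}
  fail(16) 'bdbbcb': from fail(15)=0 chase 'b': 0 ⇒ 11;  out={2}∪out(11)={2}

Run:
pos 0 'd': at 1
pos 1 'd': at 1 (fail-walked)
pos 2 'b': at 17
pos 3 'd': at 18
pos 4 'b': at 13 (fail-walked)
pos 5 'b': at 14
pos 6 'c': at 15
pos 7 'b': at 16  emit P2@[2:7]
pos 8 'd': at 12 (fail-walked)
pos 9 'b': at 13
pos 10 'd': at 18 (fail-walked)
pos 11 'a': at 19  emit P3@[8:11]
pos 12 'b': at 11 (fail-walked)
pos 13 'd': at 12
pos 14 'b': at 13
pos 15 'b': at 14
pos 16 'c': at 15
pos 17 'b': at 16  emit P2@[12:17]
pos 18 'b': at 11 (fail-walked)
pos 19 'b': at 11 (fail-walked)
pos 20 'd': at 12
pos 21 'b': at 13
pos 22 'b': at 14
pos 23 'c': at 15
pos 24 'b': at 16  emit P2@[19:24]
pos 25 'a': at 7 (fail-walked)
pos 26 'b': at 11 (fail-walked)
pos 27 'd': at 12
pos 28 'b': at 13
pos 29 'd': at 18 (fail-walked)
pos 30 'a': at 19  emit P3@[27:30]
pos 31 'd': at 1 (fail-walked)
pos 32 'b': at 17
pos 33 'd': at 18
pos 34 'a': at 19  emit P3@[31:34]
pos 35 'a': at 7 (fail-walked)
pos 36 'c': at 8
pos 37 'a': at 9
pos 38 'a': at 10  emit P1@[35:38]
pos 39 'd': at 1 (fail-walked)
pos 40 'a': at 7 (fail-walked)
pos 41 'c': at 8
pos 42 'b': at 11 (fail-walked)
pos 43 'd': at 12
pos 44 'b': at 13

All matches (sorted): [[7,2],[11,3],[17,2],[24,2],[30,3],[34,3],[38,1]]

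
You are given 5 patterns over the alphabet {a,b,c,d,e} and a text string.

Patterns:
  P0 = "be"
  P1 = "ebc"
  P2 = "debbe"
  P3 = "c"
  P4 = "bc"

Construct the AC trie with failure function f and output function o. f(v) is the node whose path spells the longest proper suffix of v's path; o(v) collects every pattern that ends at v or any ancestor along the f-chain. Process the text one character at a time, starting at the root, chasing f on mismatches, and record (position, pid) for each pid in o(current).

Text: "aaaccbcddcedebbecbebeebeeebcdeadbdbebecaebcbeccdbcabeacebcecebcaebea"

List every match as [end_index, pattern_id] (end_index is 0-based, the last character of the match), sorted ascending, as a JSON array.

Construct AC machine:
Trie nodes:
  0='ε' goto b→1 c→11 d→6 e→3
  1='b' goto c→12 e→2
  2='be' goto ·  [P0 ends]
  3='e' goto b→4
  4='eb' goto c→5
  5='ebc' goto ·  [P1 ends]
  6='d' goto e→7
  7='de' goto b→8
  8='deb' goto b→9
  9='debb' goto e→10
  10='debbe' goto ·  [P2 ends]
  11='c' goto ·  [P3 ends]
  12='bc' goto ·  [P4 ends]

Failure links (BFS by depth):
  fail(1) 'b': from fail(0)=0 chase 'b': 0 ⇒ 0;  out=∅∪out(0)=∅
  fail(3) 'e': from fail(0)=0 chase 'e': 0 ⇒ 0;  out=∅∪out(0)=∅
  fail(6) 'd': from fail(0)=0 chase 'd': 0 ⇒ 0;  out=∅∪out(0)=∅
  fail(11) 'c': from fail(0)=0 chase 'c': 0 ⇒ 0;  out={3}∪out(0)={3}
  fail(2) 'be': from fail(1)=0 chase 'e': 0 ⇒ 3;  out={0}∪out(3)={0}
  fail(4) 'eb': from fail(3)=0 chase 'b': 0 ⇒ 1;  out=∅∪out(1)=∅
  fail(7) 'de': from fail(6)=0 chase 'e': 0 ⇒ 3;  out=∅∪out(3)=∅
  fail(12) 'bc': from fail(1)=0 chase 'c': 0 ⇒ 11;  out={4}∪out(11)={3,4}
  fail(5) 'ebc': from fail(4)=1 chase 'c': 1 ⇒ 12;  out={1}∪out(12)={1,3,4}
  fail(8) 'deb': from fail(7)=3 chase 'b': 3 ⇒ 4;  out=∅∪out(4)=∅
  fail(9) 'debb': from fail(8)=4 chase 'b': 4→1→0 ⇒ 1;  out=∅∪out(1)=∅
  fail(10) 'debbe': from fail(9)=1 chase 'e': 1 ⇒ 2;  out={2}∪out(2)={0,2}

Scan:
i=0 'a': node 0→0
i=1 'a': node 0→0
i=2 'a': node 0→0
i=3 'c': node 0→11  ** P3@[3:3]
i=4 'c': node 11→11 (fail-walked)  ** P3@[4:4]
i=5 'b': node 11→1 (fail-walked)
i=6 'c': node 1→12  ** P3@[6:6],P4@[5:6]
i=7 'd': node 12→6 (fail-walked)
i=8 'd': node 6→6 (fail-walked)
i=9 'c': node 6→11 (fail-walked)  ** P3@[9:9]
i=10 'e': node 11→3 (fail-walked)
i=11 'd': node 3→6 (fail-walked)
i=12 'e': node 6→7
i=13 'b': node 7→8
i=14 'b': node 8→9
i=15 'e': node 9→10  ** P0@[14:15],P2@[11:15]
i=16 'c': node 10→11 (fail-walked)  ** P3@[16:16]
i=17 'b': node 11→1 (fail-walked)
i=18 'e': node 1→2  ** P0@[17:18]
i=19 'b': node 2→4 (fail-walked)
i=20 'e': node 4→2 (fail-walked)  ** P0@[19:20]
i=21 'e': node 2→3 (fail-walked)
i=22 'b': node 3→4
i=23 'e': node 4→2 (fail-walked)  ** P0@[22:23]
i=24 'e': node 2→3 (fail-walked)
i=25 'e': node 3→3 (fail-walked)
i=26 'b': node 3→4
i=27 'c': node 4→5  ** P1@[25:27],P3@[27:27],P4@[26:27]
i=28 'd': node 5→6 (fail-walked)
i=29 'e': node 6→7
i=30 'a': node 7→0 (fail-walked)
i=31 'd': node 0→6
i=32 'b': node 6→1 (fail-walked)
i=33 'd': node 1→6 (fail-walked)
i=34 'b': node 6→1 (fail-walked)
i=35 'e': node 1→2  ** P0@[34:35]
i=36 'b': node 2→4 (fail-walked)
i=37 'e': node 4→2 (fail-walked)  ** P0@[36:37]
i=38 'c': node 2→11 (fail-walked)  ** P3@[38:38]
i=39 'a': node 11→0 (fail-walked)
i=40 'e': node 0→3
i=41 'b': node 3→4
i=42 'c': node 4→5  ** P1@[40:42],P3@[42:42],P4@[41:42]
i=43 'b': node 5→1 (fail-walked)
i=44 'e': node 1→2  ** P0@[43:44]
i=45 'c': node 2→11 (fail-walked)  ** P3@[45:45]
i=46 'c': node 11→11 (fail-walked)  ** P3@[46:46]
i=47 'd': node 11→6 (fail-walked)
i=48 'b': node 6→1 (fail-walked)
i=49 'c': node 1→12  ** P3@[49:49],P4@[48:49]
i=50 'a': node 12→0 (fail-walked)
i=51 'b': node 0→1
i=52 'e': node 1→2  ** P0@[51:52]
i=53 'a': node 2→0 (fail-walked)
i=54 'c': node 0→11  ** P3@[54:54]
i=55 'e': node 11→3 (fail-walked)
i=56 'b': node 3→4
i=57 'c': node 4→5  ** P1@[55:57],P3@[57:57],P4@[56:57]
i=58 'e': node 5→3 (fail-walked)
i=59 'c': node 3→11 (fail-walked)  ** P3@[59:59]
i=60 'e': node 11→3 (fail-walked)
i=61 'b': node 3→4
i=62 'c': node 4→5  ** P1@[60:62],P3@[62:62],P4@[61:62]
i=63 'a': node 5→0 (fail-walked)
i=64 'e': node 0→3
i=65 'b': node 3→4
i=66 'e': node 4→2 (fail-walked)  ** P0@[65:66]
i=67 'a': node 2→0 (fail-walked)

Result: [[3,3],[4,3],[6,3],[6,4],[9,3],[15,0],[15,2],[16,3],[18,0],[20,0],[23,0],[27,1],[27,3],[27,4],[35,0],[37,0],[38,3],[42,1],[42,3],[42,4],[44,0],[45,3],[46,3],[49,3],[49,4],[52,0],[54,3],[57,1],[57,3],[57,4],[59,3],[62,1],[62,3],[62,4],[66,0]]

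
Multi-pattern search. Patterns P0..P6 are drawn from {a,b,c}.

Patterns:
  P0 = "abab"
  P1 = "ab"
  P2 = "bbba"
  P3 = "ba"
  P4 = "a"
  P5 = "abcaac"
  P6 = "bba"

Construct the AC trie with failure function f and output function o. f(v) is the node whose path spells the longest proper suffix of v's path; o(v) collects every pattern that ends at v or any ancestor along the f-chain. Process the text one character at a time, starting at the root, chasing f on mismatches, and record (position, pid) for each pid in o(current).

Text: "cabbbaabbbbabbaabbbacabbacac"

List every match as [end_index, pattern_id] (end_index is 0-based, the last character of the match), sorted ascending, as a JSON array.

Construct AC machine:
Trie (insert patterns):
  0='ε' goto a→1 b→5
  1='a' goto b→2  ←P4
  2='ab' goto a→3 c→10  ←P1
  3='aba' goto b→4
  4='abab' goto ·  ←P0
  5='b' goto a→9 b→6
  6='bb' goto a→14 b→7
  7='bbb' goto a→8
  8='bbba' goto ·  ←P2
  9='ba' goto ·  ←P3
  10='abc' goto a→11
  11='abca' goto a→12
  12='abcaa' goto c→13
  13='abcaac' goto ·  ←P5
  14='bba' goto ·  ←P6

Failure links (BFS by depth):
  fail(1) 'a': from fail(0)=0 chase 'a': 0 ⇒ 0;  out={4}∪out(0)={4}
  fail(5) 'b': from fail(0)=0 chase 'b': 0 ⇒ 0;  out=∅∪out(0)=∅
  fail(2) 'ab': from fail(1)=0 chase 'b': 0 ⇒ 5;  out={1}∪out(5)={1}
  fail(6) 'bb': from fail(5)=0 chase 'b': 0 ⇒ 5;  out=∅∪out(5)=∅
  fail(9) 'ba': from fail(5)=0 chase 'a': 0 ⇒ 1;  out={3}∪out(1)={3,4}
  fail(3) 'aba': from fail(2)=5 chase 'a': 5 ⇒ 9;  out=∅∪out(9)={3,4}
  fail(7) 'bbb': from fail(6)=5 chase 'b': 5 ⇒ 6;  out=∅∪out(6)=∅
  fail(10) 'abc': from fail(2)=5 chase 'c': 5→0 ⇒ 0;  out=∅∪out(0)=∅
  fail(14) 'bba': from fail(6)=5 chase 'a': 5 ⇒ 9;  out={6}∪out(9)={3,4,6}
  fail(4) 'abab': from fail(3)=9 chase 'b': 9→1 ⇒ 2;  out={0}∪out(2)={0,1}
  fail(8) 'bbba': from fail(7)=6 chase 'a': 6 ⇒ 14;  out={2}∪out(14)={2,3,4,6}
  fail(11) 'abca': from fail(10)=0 chase 'a': 0 ⇒ 1;  out=∅∪out(1)={4}
  fail(12) 'abcaa': from fail(11)=1 chase 'a': 1→0 ⇒ 1;  out=∅∪out(1)={4}
  fail(13) 'abcaac': from fail(12)=1 chase 'c': 1→0 ⇒ 0;  out={5}∪out(0)={5}

Text stream:
i=0 'c': node 0→0
i=1 'a': node 0→1  ** P4@[1:1]
i=2 'b': node 1→2  ** P1@[1:2]
i=3 'b': node 2→6 ·f
i=4 'b': node 6→7
i=5 'a': node 7→8  ** P2@[2:5],P3@[4:5],P4@[5:5],P6@[3:5]
i=6 'a': node 8→1 ·f  ** P4@[6:6]
i=7 'b': node 1→2  ** P1@[6:7]
i=8 'b': node 2→6 ·f
i=9 'b': node 6→7
i=10 'b': node 7→7 ·f
i=11 'a': node 7→8  ** P2@[8:11],P3@[10:11],P4@[11:11],P6@[9:11]
i=12 'b': node 8→2 ·f  ** P1@[11:12]
i=13 'b': node 2→6 ·f
i=14 'a': node 6→14  ** P3@[13:14],P4@[14:14],P6@[12:14]
i=15 'a': node 14→1 ·f  ** P4@[15:15]
i=16 'b': node 1→2  ** P1@[15:16]
i=17 'b': node 2→6 ·f
i=18 'b': node 6→7
i=19 'a': node 7→8  ** P2@[16:19],P3@[18:19],P4@[19:19],P6@[17:19]
i=20 'c': node 8→0 ·f
i=21 'a': node 0→1  ** P4@[21:21]
i=22 'b': node 1→2  ** P1@[21:22]
i=23 'b': node 2→6 ·f
i=24 'a': node 6→14  ** P3@[23:24],P4@[24:24],P6@[22:24]
i=25 'c': node 14→0 ·f
i=26 'a': node 0→1  ** P4@[26:26]
i=27 'c': node 1→0 ·f

Matches: [[1,4],[2,1],[5,2],[5,3],[5,4],[5,6],[6,4],[7,1],[11,2],[11,3],[11,4],[11,6],[12,1],[14,3],[14,4],[14,6],[15,4],[16,1],[19,2],[19,3],[19,4],[19,6],[21,4],[22,1],[24,3],[24,4],[24,6],[26,4]]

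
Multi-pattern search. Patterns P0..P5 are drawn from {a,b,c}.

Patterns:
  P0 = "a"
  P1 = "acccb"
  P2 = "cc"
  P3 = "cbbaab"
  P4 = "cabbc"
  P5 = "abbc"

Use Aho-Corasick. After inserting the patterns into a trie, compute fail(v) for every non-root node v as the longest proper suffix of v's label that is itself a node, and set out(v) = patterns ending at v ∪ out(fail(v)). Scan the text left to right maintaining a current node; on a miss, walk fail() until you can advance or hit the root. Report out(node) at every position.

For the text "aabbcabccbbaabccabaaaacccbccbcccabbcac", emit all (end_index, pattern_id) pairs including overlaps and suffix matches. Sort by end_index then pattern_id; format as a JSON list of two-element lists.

Construct AC machine:
Trie (insert patterns):
  n0 'ε': a→1 c→6
  n1 'a': b→17 c→2  ←P0
  n2 'ac': c→3
  n3 'acc': c→4
  n4 'accc': b→5
  n5 'acccb': ·  ←P1
  n6 'c': a→13 b→8 c→7
  n7 'cc': ·  ←P2
  n8 'cb': b→9
  n9 'cbb': a→10
  n10 'cbba': a→11
  n11 'cbbaa': b→12
  n12 'cbbaab': ·  ←P3
  n13 'ca': b→14
  n14 'cab': b→15
  n15 'cabb': c→16
  n16 'cabbc': ·  ←P4
  n17 'ab': b→18
  n18 'abb': c→19
  n19 'abbc': ·  ←P5

BFS fail/out derivation:
  n1('a'): parent n0 fail=0; on 'a' 0 → fail=0;  out {0}∪∅={0}
  n6('c'): parent n0 fail=0; on 'c' 0 → fail=0;  out ∅∪∅=∅
  n2('ac'): parent n1 fail=0; on 'c' 0 → fail=6;  out ∅∪∅=∅
  n7('cc'): parent n6 fail=0; on 'c' 0 → fail=6;  out {2}∪∅={2}
  n8('cb'): parent n6 fail=0; on 'b' 0 → fail=0;  out ∅∪∅=∅
  n13('ca'): parent n6 fail=0; on 'a' 0 → fail=1;  out ∅∪{0}={0}
  n17('ab'): parent n1 fail=0; on 'b' 0 → fail=0;  out ∅∪∅=∅
  n3('acc'): parent n2 fail=6; on 'c' 6 → fail=7;  out ∅∪{2}={2}
  n9('cbb'): parent n8 fail=0; on 'b' 0 → fail=0;  out ∅∪∅=∅
  n14('cab'): parent n13 fail=1; on 'b' 1 → fail=17;  out ∅∪∅=∅
  n18('abb'): parent n17 fail=0; on 'b' 0 → fail=0;  out ∅∪∅=∅
  n4('accc'): parent n3 fail=7; on 'c' 7→6 → fail=7;  out ∅∪{2}={2}
  n10('cbba'): parent n9 fail=0; on 'a' 0 → fail=1;  out ∅∪{0}={0}
  n15('cabb'): parent n14 fail=17; on 'b' 17 → fail=18;  out ∅∪∅=∅
  n19('abbc'): parent n18 fail=0; on 'c' 0 → fail=6;  out {5}∪∅={5}
  n5('acccb'): parent n4 fail=7; on 'b' 7→6 → fail=8;  out {1}∪∅={1}
  n11('cbbaa'): parent n10 fail=1; on 'a' 1→0 → fail=1;  out ∅∪{0}={0}
  n16('cabbc'): parent n15 fail=18; on 'c' 18 → fail=19;  out {4}∪{5}={4,5}
  n12('cbbaab'): parent n11 fail=1; on 'b' 1 → fail=17;  out {3}∪∅={3}

Text stream:
i=0 'a': node 0→1  → match P0@[0:0]
i=1 'a': node 1→1 (via fail)  → match P0@[1:1]
i=2 'b': node 1→17
i=3 'b': node 17→18
i=4 'c': node 18→19  → match P5@[1:4]
i=5 'a': node 19→13 (via fail)  → match P0@[5:5]
i=6 'b': node 13→14
i=7 'c': node 14→6 (via fail)
i=8 'c': node 6→7  → match P2@[7:8]
i=9 'b': node 7→8 (via fail)
i=10 'b': node 8→9
i=11 'a': node 9→10  → match P0@[11:11]
i=12 'a': node 10→11  → match P0@[12:12]
i=13 'b': node 11→12  → match P3@[8:13]
i=14 'c': node 12→6 (via fail)
i=15 'c': node 6→7  → match P2@[14:15]
i=16 'a': node 7→13 (via fail)  → match P0@[16:16]
i=17 'b': node 13→14
i=18 'a': node 14→1 (via fail)  → match P0@[18:18]
i=19 'a': node 1→1 (via fail)  → match P0@[19:19]
i=20 'a': node 1→1 (via fail)  → match P0@[20:20]
i=21 'a': node 1→1 (via fail)  → match P0@[21:21]
i=22 'c': node 1→2
i=23 'c': node 2→3  → match P2@[22:23]
i=24 'c': node 3→4  → match P2@[23:24]
i=25 'b': node 4→5  → match P1@[21:25]
i=26 'c': node 5→6 (via fail)
i=27 'c': node 6→7  → match P2@[26:27]
i=28 'b': node 7→8 (via fail)
i=29 'c': node 8→6 (via fail)
i=30 'c': node 6→7  → match P2@[29:30]
i=31 'c': node 7→7 (via fail)  → match P2@[30:31]
i=32 'a': node 7→13 (via fail)  → match P0@[32:32]
i=33 'b': node 13→14
i=34 'b': node 14→15
i=35 'c': node 15→16  → match P4@[31:35],P5@[32:35]
i=36 'a': node 16→13 (via fail)  → match P0@[36:36]
i=37 'c': node 13→2 (via fail)

Matches: [[0,0],[1,0],[4,5],[5,0],[8,2],[11,0],[12,0],[13,3],[15,2],[16,0],[18,0],[19,0],[20,0],[21,0],[23,2],[24,2],[25,1],[27,2],[30,2],[31,2],[32,0],[35,4],[35,5],[36,0]]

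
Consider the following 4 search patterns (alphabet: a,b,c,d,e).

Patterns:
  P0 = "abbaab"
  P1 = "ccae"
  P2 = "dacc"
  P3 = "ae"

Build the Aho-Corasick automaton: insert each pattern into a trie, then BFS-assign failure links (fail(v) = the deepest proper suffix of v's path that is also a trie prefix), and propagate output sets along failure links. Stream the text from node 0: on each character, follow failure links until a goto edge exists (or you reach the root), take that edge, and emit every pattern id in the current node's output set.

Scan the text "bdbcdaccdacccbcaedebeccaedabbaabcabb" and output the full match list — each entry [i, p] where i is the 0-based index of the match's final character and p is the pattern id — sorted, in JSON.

Build automaton:
Trie (insert patterns):
  n0 'ε': a→1 c→7 d→11
  n1 'a': b→2 e→15
  n2 'ab': b→3
  n3 'abb': a→4
  n4 'abba': a→5
  n5 'abbaa': b→6
  n6 'abbaab': ·  ←P0
  n7 'c': c→8
  n8 'cc': a→9
  n9 'cca': e→10
  n10 'ccae': ·  ←P1
  n11 'd': a→12
  n12 'da': c→13
  n13 'dac': c→14
  n14 'dacc': ·  ←P2
  n15 'ae': ·  ←P3

Failure links (BFS by depth):
  n1('a'): parent n0 fail=0; on 'a' 0 → fail=0;  out ∅∪∅=∅
  n7('c'): parent n0 fail=0; on 'c' 0 → fail=0;  out ∅∪∅=∅
  n11('d'): parent n0 fail=0; on 'd' 0 → fail=0;  out ∅∪∅=∅
  n2('ab'): parent n1 fail=0; on 'b' 0 → fail=0;  out ∅∪∅=∅
  n8('cc'): parent n7 fail=0; on 'c' 0 → fail=7;  out ∅∪∅=∅
  n12('da'): parent n11 fail=0; on 'a' 0 → fail=1;  out ∅∪∅=∅
  n15('ae'): parent n1 fail=0; on 'e' 0 → fail=0;  out {3}∪∅={3}
  n3('abb'): parent n2 fail=0; on 'b' 0 → fail=0;  out ∅∪∅=∅
  n9('cca'): parent n8 fail=7; on 'a' 7→0 → fail=1;  out ∅∪∅=∅
  n13('dac'): parent n12 fail=1; on 'c' 1→0 → fail=7;  out ∅∪∅=∅
  n4('abba'): parent n3 fail=0; on 'a' 0 → fail=1;  out ∅∪∅=∅
  n10('ccae'): parent n9 fail=1; on 'e' 1 → fail=15;  out {1}∪{3}={1,3}
  n14('dacc'): parent n13 fail=7; on 'c' 7 → fail=8;  out {2}∪∅={2}
  n5('abbaa'): parent n4 fail=1; on 'a' 1→0 → fail=1;  out ∅∪∅=∅
  n6('abbaab'): parent n5 fail=1; on 'b' 1 → fail=2;  out {0}∪∅={0}

Scan:
pos 0 'b': at 0
pos 1 'd': at 11
pos 2 'b': at 0 ·f
pos 3 'c': at 7
pos 4 'd': at 11 ·f
pos 5 'a': at 12
pos 6 'c': at 13
pos 7 'c': at 14  ** P2@[4:7]
pos 8 'd': at 11 ·f
pos 9 'a': at 12
pos 10 'c': at 13
pos 11 'c': at 14  ** P2@[8:11]
pos 12 'c': at 8 ·f
pos 13 'b': at 0 ·f
pos 14 'c': at 7
pos 15 'a': at 1 ·f
pos 16 'e': at 15  ** P3@[15:16]
pos 17 'd': at 11 ·f
pos 18 'e': at 0 ·f
pos 19 'b': at 0
pos 20 'e': at 0
pos 21 'c': at 7
pos 22 'c': at 8
pos 23 'a': at 9
pos 24 'e': at 10  ** P1@[21:24],P3@[23:24]
pos 25 'd': at 11 ·f
pos 26 'a': at 12
pos 27 'b': at 2 ·f
pos 28 'b': at 3
pos 29 'a': at 4
pos 30 'a': at 5
pos 31 'b': at 6  ** P0@[26:31]
pos 32 'c': at 7 ·f
pos 33 'a': at 1 ·f
pos 34 'b': at 2
pos 35 'b': at 3

Result: [[7,2],[11,2],[16,3],[24,1],[24,3],[31,0]]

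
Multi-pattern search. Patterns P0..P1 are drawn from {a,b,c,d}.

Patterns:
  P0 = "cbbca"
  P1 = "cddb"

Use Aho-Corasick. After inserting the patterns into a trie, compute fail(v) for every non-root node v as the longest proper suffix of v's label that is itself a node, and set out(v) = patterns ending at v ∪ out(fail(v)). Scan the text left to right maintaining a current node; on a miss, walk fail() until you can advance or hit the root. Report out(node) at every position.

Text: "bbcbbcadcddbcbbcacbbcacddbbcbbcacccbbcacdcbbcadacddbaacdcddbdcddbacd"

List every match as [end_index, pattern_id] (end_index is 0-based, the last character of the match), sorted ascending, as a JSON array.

Build automaton:
Trie (insert patterns):
  0='ε' goto c→1
  1='c' goto b→2 d→6
  2='cb' goto b→3
  3='cbb' goto c→4
  4='cbbc' goto a→5
  5='cbbca' goto ·  ←P0
  6='cd' goto d→7
  7='cdd' goto b→8
  8='cddb' goto ·  ←P1

BFS fail/out derivation:
  fail(1) 'c': from fail(0)=0 chase 'c': 0 ⇒ 0;  out=∅∪out(0)=∅
  fail(2) 'cb': from fail(1)=0 chase 'b': 0 ⇒ 0;  out=∅∪out(0)=∅
  fail(6) 'cd': from fail(1)=0 chase 'd': 0 ⇒ 0;  out=∅∪out(0)=∅
  fail(3) 'cbb': from fail(2)=0 chase 'b': 0 ⇒ 0;  out=∅∪out(0)=∅
  fail(7) 'cdd': from fail(6)=0 chase 'd': 0 ⇒ 0;  out=∅∪out(0)=∅
  fail(4) 'cbbc': from fail(3)=0 chase 'c': 0 ⇒ 1;  out=∅∪out(1)=∅
  fail(8) 'cddb': from fail(7)=0 chase 'b': 0 ⇒ 0;  out={1}∪out(0)={1}
  fail(5) 'cbbca': from fail(4)=1 chase 'a': 1→0 ⇒ 0;  out={0}∪out(0)={0}

Run:
pos 0 'b': at 0
pos 1 'b': at 0
pos 2 'c': at 1
pos 3 'b': at 2
pos 4 'b': at 3
pos 5 'c': at 4
pos 6 'a': at 5  ** P0@[2:6]
pos 7 'd': at 0 (via fail)
pos 8 'c': at 1
pos 9 'd': at 6
pos 10 'd': at 7
pos 11 'b': at 8  ** P1@[8:11]
pos 12 'c': at 1 (via fail)
pos 13 'b': at 2
pos 14 'b': at 3
pos 15 'c': at 4
pos 16 'a': at 5  ** P0@[12:16]
pos 17 'c': at 1 (via fail)
pos 18 'b': at 2
pos 19 'b': at 3
pos 20 'c': at 4
pos 21 'a': at 5  ** P0@[17:21]
pos 22 'c': at 1 (via fail)
pos 23 'd': at 6
pos 24 'd': at 7
pos 25 'b': at 8  ** P1@[22:25]
pos 26 'b': at 0 (via fail)
pos 27 'c': at 1
pos 28 'b': at 2
pos 29 'b': at 3
pos 30 'c': at 4
pos 31 'a': at 5  ** P0@[27:31]
pos 32 'c': at 1 (via fail)
pos 33 'c': at 1 (via fail)
pos 34 'c': at 1 (via fail)
pos 35 'b': at 2
pos 36 'b': at 3
pos 37 'c': at 4
pos 38 'a': at 5  ** P0@[34:38]
pos 39 'c': at 1 (via fail)
pos 40 'd': at 6
pos 41 'c': at 1 (via fail)
pos 42 'b': at 2
pos 43 'b': at 3
pos 44 'c': at 4
pos 45 'a': at 5  ** P0@[41:45]
pos 46 'd': at 0 (via fail)
pos 47 'a': at 0
pos 48 'c': at 1
pos 49 'd': at 6
pos 50 'd': at 7
pos 51 'b': at 8  ** P1@[48:51]
pos 52 'a': at 0 (via fail)
pos 53 'a': at 0
pos 54 'c': at 1
pos 55 'd': at 6
pos 56 'c': at 1 (via fail)
pos 57 'd': at 6
pos 58 'd': at 7
pos 59 'b': at 8  ** P1@[56:59]
pos 60 'd': at 0 (via fail)
pos 61 'c': at 1
pos 62 'd': at 6
pos 63 'd': at 7
pos 64 'b': at 8  ** P1@[61:64]
pos 65 'a': at 0 (via fail)
pos 66 'c': at 1
pos 67 'd': at 6

Result: [[6,0],[11,1],[16,0],[21,0],[25,1],[31,0],[38,0],[45,0],[51,1],[59,1],[64,1]]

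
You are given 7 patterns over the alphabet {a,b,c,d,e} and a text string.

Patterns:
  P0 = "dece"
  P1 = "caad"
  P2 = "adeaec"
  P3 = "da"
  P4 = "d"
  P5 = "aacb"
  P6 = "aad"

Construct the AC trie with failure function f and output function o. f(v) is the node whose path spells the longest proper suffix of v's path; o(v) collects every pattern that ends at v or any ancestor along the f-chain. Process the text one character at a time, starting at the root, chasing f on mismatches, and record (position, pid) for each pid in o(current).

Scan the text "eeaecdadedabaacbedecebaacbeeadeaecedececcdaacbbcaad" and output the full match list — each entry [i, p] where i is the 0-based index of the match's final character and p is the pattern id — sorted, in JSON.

Build:
Trie nodes:
  0='ε' goto a→9 c→5 d→1
  1='d' goto a→15 e→2  [P4 ends]
  2='de' goto c→3
  3='dec' goto e→4
  4='dece' goto ·  [P0 ends]
  5='c' goto a→6
  6='ca' goto a→7
  7='caa' goto d→8
  8='caad' goto ·  [P1 ends]
  9='a' goto a→16 d→10
  10='ad' goto e→11
  11='ade' goto a→12
  12='adea' goto e→13
  13='adeae' goto c→14
  14='adeaec' goto ·  [P2 ends]
  15='da' goto ·  [P3 ends]
  16='aa' goto c→17 d→19
  17='aac' goto b→18
  18='aacb' goto ·  [P5 ends]
  19='aad' goto ·  [P6 ends]

Failure links (BFS by depth):
  fail(1) 'd': from fail(0)=0 chase 'd': 0 ⇒ 0;  out={4}∪out(0)={4}
  fail(5) 'c': from fail(0)=0 chase 'c': 0 ⇒ 0;  out=∅∪out(0)=∅
  fail(9) 'a': from fail(0)=0 chase 'a': 0 ⇒ 0;  out=∅∪out(0)=∅
  fail(2) 'de': from fail(1)=0 chase 'e': 0 ⇒ 0;  out=∅∪out(0)=∅
  fail(6) 'ca': from fail(5)=0 chase 'a': 0 ⇒ 9;  out=∅∪out(9)=∅
  fail(10) 'ad': from fail(9)=0 chase 'd': 0 ⇒ 1;  out=∅∪out(1)={4}
  fail(15) 'da': from fail(1)=0 chase 'a': 0 ⇒ 9;  out={3}∪out(9)={3}
  fail(16) 'aa': from fail(9)=0 chase 'a': 0 ⇒ 9;  out=∅∪out(9)=∅
  fail(3) 'dec': from fail(2)=0 chase 'c': 0 ⇒ 5;  out=∅∪out(5)=∅
  fail(7) 'caa': from fail(6)=9 chase 'a': 9 ⇒ 16;  out=∅∪out(16)=∅
  fail(11) 'ade': from fail(10)=1 chase 'e': 1 ⇒ 2;  out=∅∪out(2)=∅
  fail(17) 'aac': from fail(16)=9 chase 'c': 9→0 ⇒ 5;  out=∅∪out(5)=∅
  fail(19) 'aad': from fail(16)=9 chase 'd': 9 ⇒ 10;  out={6}∪out(10)={4,6}
  fail(4) 'dece': from fail(3)=5 chase 'e': 5→0 ⇒ 0;  out={0}∪out(0)={0}
  fail(8) 'caad': from fail(7)=16 chase 'd': 16 ⇒ 19;  out={1}∪out(19)={1,4,6}
  fail(12) 'adea': from fail(11)=2 chase 'a': 2→0 ⇒ 9;  out=∅∪out(9)=∅
  fail(18) 'aacb': from fail(17)=5 chase 'b': 5→0 ⇒ 0;  out={5}∪out(0)={5}
  fail(13) 'adeae': from fail(12)=9 chase 'e': 9→0 ⇒ 0;  out=∅∪out(0)=∅
  fail(14) 'adeaec': from fail(13)=0 chase 'c': 0 ⇒ 5;  out={2}∪out(5)={2}

Scan:
[0] read 'e'  n0⇒n0
[1] read 'e'  n0⇒n0
[2] read 'a'  n0⇒n9
[3] read 'e'  n9⇒n0 (fail-walked)
[4] read 'c'  n0⇒n5
[5] read 'd'  n5⇒n1 (fail-walked)  emit P4@[5:5]
[6] read 'a'  n1⇒n15  emit P3@[5:6]
[7] read 'd'  n15⇒n10 (fail-walked)  emit P4@[7:7]
[8] read 'e'  n10⇒n11
[9] read 'd'  n11⇒n1 (fail-walked)  emit P4@[9:9]
[10] read 'a'  n1⇒n15  emit P3@[9:10]
[11] read 'b'  n15⇒n0 (fail-walked)
[12] read 'a'  n0⇒n9
[13] read 'a'  n9⇒n16
[14] read 'c'  n16⇒n17
[15] read 'b'  n17⇒n18  emit P5@[12:15]
[16] read 'e'  n18⇒n0 (fail-walked)
[17] read 'd'  n0⇒n1  emit P4@[17:17]
[18] read 'e'  n1⇒n2
[19] read 'c'  n2⇒n3
[20] read 'e'  n3⇒n4  emit P0@[17:20]
[21] read 'b'  n4⇒n0 (fail-walked)
[22] read 'a'  n0⇒n9
[23] read 'a'  n9⇒n16
[24] read 'c'  n16⇒n17
[25] read 'b'  n17⇒n18  emit P5@[22:25]
[26] read 'e'  n18⇒n0 (fail-walked)
[27] read 'e'  n0⇒n0
[28] read 'a'  n0⇒n9
[29] read 'd'  n9⇒n10  emit P4@[29:29]
[30] read 'e'  n10⇒n11
[31] read 'a'  n11⇒n12
[32] read 'e'  n12⇒n13
[33] read 'c'  n13⇒n14  emit P2@[28:33]
[34] read 'e'  n14⇒n0 (fail-walked)
[35] read 'd'  n0⇒n1  emit P4@[35:35]
[36] read 'e'  n1⇒n2
[37] read 'c'  n2⇒n3
[38] read 'e'  n3⇒n4  emit P0@[35:38]
[39] read 'c'  n4⇒n5 (fail-walked)
[40] read 'c'  n5⇒n5 (fail-walked)
[41] read 'd'  n5⇒n1 (fail-walked)  emit P4@[41:41]
[42] read 'a'  n1⇒n15  emit P3@[41:42]
[43] read 'a'  n15⇒n16 (fail-walked)
[44] read 'c'  n16⇒n17
[45] read 'b'  n17⇒n18  emit P5@[42:45]
[46] read 'b'  n18⇒n0 (fail-walked)
[47] read 'c'  n0⇒n5
[48] read 'a'  n5⇒n6
[49] read 'a'  n6⇒n7
[50] read 'd'  n7⇒n8  emit P1@[47:50],P4@[50:50],P6@[48:50]

All matches (sorted): [[5,4],[6,3],[7,4],[9,4],[10,3],[15,5],[17,4],[20,0],[25,5],[29,4],[33,2],[35,4],[38,0],[41,4],[42,3],[45,5],[50,1],[50,4],[50,6]]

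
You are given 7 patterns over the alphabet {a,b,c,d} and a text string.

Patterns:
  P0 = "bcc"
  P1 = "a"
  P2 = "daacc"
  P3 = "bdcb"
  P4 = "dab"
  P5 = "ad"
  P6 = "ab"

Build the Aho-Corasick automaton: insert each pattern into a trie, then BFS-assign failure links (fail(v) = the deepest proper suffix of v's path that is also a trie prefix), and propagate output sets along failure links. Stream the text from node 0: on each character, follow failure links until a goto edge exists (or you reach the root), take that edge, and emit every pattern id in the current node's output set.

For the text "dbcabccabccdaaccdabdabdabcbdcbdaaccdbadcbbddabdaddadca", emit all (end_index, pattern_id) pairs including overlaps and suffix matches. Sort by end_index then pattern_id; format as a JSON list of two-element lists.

Build automaton:
Trie nodes:
  n0 'ε': a→4 b→1 d→5
  n1 'b': c→2 d→10
  n2 'bc': c→3
  n3 'bcc': ·  [P0 ends]
  n4 'a': b→15 d→14  [P1 ends]
  n5 'd': a→6
  n6 'da': a→7 b→13
  n7 'daa': c→8
  n8 'daac': c→9
  n9 'daacc': ·  [P2 ends]
  n10 'bd': c→11
  n11 'bdc': b→12
  n12 'bdcb': ·  [P3 ends]
  n13 'dab': ·  [P4 ends]
  n14 'ad': ·  [P5 ends]
  n15 'ab': ·  [P6 ends]

Failure links (BFS by depth):
  n1('b'): parent n0 fail=0; on 'b' 0 → fail=0;  out ∅∪∅=∅
  n4('a'): parent n0 fail=0; on 'a' 0 → fail=0;  out {1}∪∅={1}
  n5('d'): parent n0 fail=0; on 'd' 0 → fail=0;  out ∅∪∅=∅
  n2('bc'): parent n1 fail=0; on 'c' 0 → fail=0;  out ∅∪∅=∅
  n6('da'): parent n5 fail=0; on 'a' 0 → fail=4;  out ∅∪{1}={1}
  n10('bd'): parent n1 fail=0; on 'd' 0 → fail=5;  out ∅∪∅=∅
  n14('ad'): parent n4 fail=0; on 'd' 0 → fail=5;  out {5}∪∅={5}
  n15('ab'): parent n4 fail=0; on 'b' 0 → fail=1;  out {6}∪∅={6}
  n3('bcc'): parent n2 fail=0; on 'c' 0 → fail=0;  out {0}∪∅={0}
  n7('daa'): parent n6 fail=4; on 'a' 4→0 → fail=4;  out ∅∪{1}={1}
  n11('bdc'): parent n10 fail=5; on 'c' 5→0 → fail=0;  out ∅∪∅=∅
  n13('dab'): parent n6 fail=4; on 'b' 4 → fail=15;  out {4}∪{6}={4,6}
  n8('daac'): parent n7 fail=4; on 'c' 4→0 → fail=0;  out ∅∪∅=∅
  n12('bdcb'): parent n11 fail=0; on 'b' 0 → fail=1;  out {3}∪∅={3}
  n9('daacc'): parent n8 fail=0; on 'c' 0 → fail=0;  out {2}∪∅={2}

Run:
pos 0 'd': at 5
pos 1 'b': at 1 (via fail)
pos 2 'c': at 2
pos 3 'a': at 4 (via fail)  ** P1@[3:3]
pos 4 'b': at 15  ** P6@[3:4]
pos 5 'c': at 2 (via fail)
pos 6 'c': at 3  ** P0@[4:6]
pos 7 'a': at 4 (via fail)  ** P1@[7:7]
pos 8 'b': at 15  ** P6@[7:8]
pos 9 'c': at 2 (via fail)
pos 10 'c': at 3  ** P0@[8:10]
pos 11 'd': at 5 (via fail)
pos 12 'a': at 6  ** P1@[12:12]
pos 13 'a': at 7  ** P1@[13:13]
pos 14 'c': at 8
pos 15 'c': at 9  ** P2@[11:15]
pos 16 'd': at 5 (via fail)
pos 17 'a': at 6  ** P1@[17:17]
pos 18 'b': at 13  ** P4@[16:18],P6@[17:18]
pos 19 'd': at 10 (via fail)
pos 20 'a': at 6 (via fail)  ** P1@[20:20]
pos 21 'b': at 13  ** P4@[19:21],P6@[20:21]
pos 22 'd': at 10 (via fail)
pos 23 'a': at 6 (via fail)  ** P1@[23:23]
pos 24 'b': at 13  ** P4@[22:24],P6@[23:24]
pos 25 'c': at 2 (via fail)
pos 26 'b': at 1 (via fail)
pos 27 'd': at 10
pos 28 'c': at 11
pos 29 'b': at 12  ** P3@[26:29]
pos 30 'd': at 10 (via fail)
pos 31 'a': at 6 (via fail)  ** P1@[31:31]
pos 32 'a': at 7  ** P1@[32:32]
pos 33 'c': at 8
pos 34 'c': at 9  ** P2@[30:34]
pos 35 'd': at 5 (via fail)
pos 36 'b': at 1 (via fail)
pos 37 'a': at 4 (via fail)  ** P1@[37:37]
pos 38 'd': at 14  ** P5@[37:38]
pos 39 'c': at 0 (via fail)
pos 40 'b': at 1
pos 41 'b': at 1 (via fail)
pos 42 'd': at 10
pos 43 'd': at 5 (via fail)
pos 44 'a': at 6  ** P1@[44:44]
pos 45 'b': at 13  ** P4@[43:45],P6@[44:45]
pos 46 'd': at 10 (via fail)
pos 47 'a': at 6 (via fail)  ** P1@[47:47]
pos 48 'd': at 14 (via fail)  ** P5@[47:48]
pos 49 'd': at 5 (via fail)
pos 50 'a': at 6  ** P1@[50:50]
pos 51 'd': at 14 (via fail)  ** P5@[50:51]
pos 52 'c': at 0 (via fail)
pos 53 'a': at 4  ** P1@[53:53]

All matches (sorted): [[3,1],[4,6],[6,0],[7,1],[8,6],[10,0],[12,1],[13,1],[15,2],[17,1],[18,4],[18,6],[20,1],[21,4],[21,6],[23,1],[24,4],[24,6],[29,3],[31,1],[32,1],[34,2],[37,1],[38,5],[44,1],[45,4],[45,6],[47,1],[48,5],[50,1],[51,5],[53,1]]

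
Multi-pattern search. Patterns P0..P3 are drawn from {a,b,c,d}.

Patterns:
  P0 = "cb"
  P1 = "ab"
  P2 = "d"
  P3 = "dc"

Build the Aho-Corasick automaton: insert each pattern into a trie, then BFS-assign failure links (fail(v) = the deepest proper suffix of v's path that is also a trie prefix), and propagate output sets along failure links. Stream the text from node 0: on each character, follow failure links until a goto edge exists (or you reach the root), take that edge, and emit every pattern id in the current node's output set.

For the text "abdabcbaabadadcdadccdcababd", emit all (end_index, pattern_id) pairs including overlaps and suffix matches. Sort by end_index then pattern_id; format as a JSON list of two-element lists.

Construct AC machine:
Trie (insert patterns):
  0='ε' goto a→3 c→1 d→5
  1='c' goto b→2
  2='cb' goto ·  [P0 ends]
  3='a' goto b→4
  4='ab' goto ·  [P1 ends]
  5='d' goto c→6  [P2 ends]
  6='dc' goto ·  [P3 ends]

BFS fail/out derivation:
  n1('c'): parent n0 fail=0; on 'c' 0 → fail=0;  out ∅∪∅=∅
  n3('a'): parent n0 fail=0; on 'a' 0 → fail=0;  out ∅∪∅=∅
  n5('d'): parent n0 fail=0; on 'd' 0 → fail=0;  out {2}∪∅={2}
  n2('cb'): parent n1 fail=0; on 'b' 0 → fail=0;  out {0}∪∅={0}
  n4('ab'): parent n3 fail=0; on 'b' 0 → fail=0;  out {1}∪∅={1}
  n6('dc'): parent n5 fail=0; on 'c' 0 → fail=1;  out {3}∪∅={3}

Run:
pos 0 'a': at 3
pos 1 'b': at 4  ** P1@[0:1]
pos 2 'd': at 5 (via fail)  ** P2@[2:2]
pos 3 'a': at 3 (via fail)
pos 4 'b': at 4  ** P1@[3:4]
pos 5 'c': at 1 (via fail)
pos 6 'b': at 2  ** P0@[5:6]
pos 7 'a': at 3 (via fail)
pos 8 'a': at 3 (via fail)
pos 9 'b': at 4  ** P1@[8:9]
pos 10 'a': at 3 (via fail)
pos 11 'd': at 5 (via fail)  ** P2@[11:11]
pos 12 'a': at 3 (via fail)
pos 13 'd': at 5 (via fail)  ** P2@[13:13]
pos 14 'c': at 6  ** P3@[13:14]
pos 15 'd': at 5 (via fail)  ** P2@[15:15]
pos 16 'a': at 3 (via fail)
pos 17 'd': at 5 (via fail)  ** P2@[17:17]
pos 18 'c': at 6  ** P3@[17:18]
pos 19 'c': at 1 (via fail)
pos 20 'd': at 5 (via fail)  ** P2@[20:20]
pos 21 'c': at 6  ** P3@[20:21]
pos 22 'a': at 3 (via fail)
pos 23 'b': at 4  ** P1@[22:23]
pos 24 'a': at 3 (via fail)
pos 25 'b': at 4  ** P1@[24:25]
pos 26 'd': at 5 (via fail)  ** P2@[26:26]

Matches: [[1,1],[2,2],[4,1],[6,0],[9,1],[11,2],[13,2],[14,3],[15,2],[17,2],[18,3],[20,2],[21,3],[23,1],[25,1],[26,2]]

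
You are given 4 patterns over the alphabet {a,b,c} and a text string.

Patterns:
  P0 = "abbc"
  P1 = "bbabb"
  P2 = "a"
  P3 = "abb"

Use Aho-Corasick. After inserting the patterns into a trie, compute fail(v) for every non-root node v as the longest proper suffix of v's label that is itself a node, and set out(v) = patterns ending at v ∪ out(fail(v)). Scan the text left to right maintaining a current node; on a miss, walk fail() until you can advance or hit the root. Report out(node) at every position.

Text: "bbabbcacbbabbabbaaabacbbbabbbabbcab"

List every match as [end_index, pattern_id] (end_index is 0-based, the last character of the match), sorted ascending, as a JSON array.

Build automaton:
Trie (insert patterns):
  0='ε' goto a→1 b→5
  1='a' goto b→2  ←P2
  2='ab' goto b→3
  3='abb' goto c→4  ←P3
  4='abbc' goto ·  ←P0
  5='b' goto b→6
  6='bb' goto a→7
  7='bba' goto b→8
  8='bbab' goto b→9
  9='bbabb' goto ·  ←P1

BFS fail/out derivation:
  fail(1) 'a': from fail(0)=0 chase 'a': 0 ⇒ 0;  out={2}∪out(0)={2}
  fail(5) 'b': from fail(0)=0 chase 'b': 0 ⇒ 0;  out=∅∪out(0)=∅
  fail(2) 'ab': from fail(1)=0 chase 'b': 0 ⇒ 5;  out=∅∪out(5)=∅
  fail(6) 'bb': from fail(5)=0 chase 'b': 0 ⇒ 5;  out=∅∪out(5)=∅
  fail(3) 'abb': from fail(2)=5 chase 'b': 5 ⇒ 6;  out={3}∪out(6)={3}
  fail(7) 'bba': from fail(6)=5 chase 'a': 5→0 ⇒ 1;  out=∅∪out(1)={2}
  fail(4) 'abbc': from fail(3)=6 chase 'c': 6→5→0 ⇒ 0;  out={0}∪out(0)={0}
  fail(8) 'bbab': from fail(7)=1 chase 'b': 1 ⇒ 2;  out=∅∪out(2)=∅
  fail(9) 'bbabb': from fail(8)=2 chase 'b': 2 ⇒ 3;  out={1}∪out(3)={1,3}

Scan:
pos 0 'b': at 5
pos 1 'b': at 6
pos 2 'a': at 7  emit P2@[2:2]
pos 3 'b': at 8
pos 4 'b': at 9  emit P1@[0:4],P3@[2:4]
pos 5 'c': at 4 (fail-walked)  emit P0@[2:5]
pos 6 'a': at 1 (fail-walked)  emit P2@[6:6]
pos 7 'c': at 0 (fail-walked)
pos 8 'b': at 5
pos 9 'b': at 6
pos 10 'a': at 7  emit P2@[10:10]
pos 11 'b': at 8
pos 12 'b': at 9  emit P1@[8:12],P3@[10:12]
pos 13 'a': at 7 (fail-walked)  emit P2@[13:13]
pos 14 'b': at 8
pos 15 'b': at 9  emit P1@[11:15],P3@[13:15]
pos 16 'a': at 7 (fail-walked)  emit P2@[16:16]
pos 17 'a': at 1 (fail-walked)  emit P2@[17:17]
pos 18 'a': at 1 (fail-walked)  emit P2@[18:18]
pos 19 'b': at 2
pos 20 'a': at 1 (fail-walked)  emit P2@[20:20]
pos 21 'c': at 0 (fail-walked)
pos 22 'b': at 5
pos 23 'b': at 6
pos 24 'b': at 6 (fail-walked)
pos 25 'a': at 7  emit P2@[25:25]
pos 26 'b': at 8
pos 27 'b': at 9  emit P1@[23:27],P3@[25:27]
pos 28 'b': at 6 (fail-walked)
pos 29 'a': at 7  emit P2@[29:29]
pos 30 'b': at 8
pos 31 'b': at 9  emit P1@[27:31],P3@[29:31]
pos 32 'c': at 4 (fail-walked)  emit P0@[29:32]
pos 33 'a': at 1 (fail-walked)  emit P2@[33:33]
pos 34 'b': at 2

All matches (sorted): [[2,2],[4,1],[4,3],[5,0],[6,2],[10,2],[12,1],[12,3],[13,2],[15,1],[15,3],[16,2],[17,2],[18,2],[20,2],[25,2],[27,1],[27,3],[29,2],[31,1],[31,3],[32,0],[33,2]]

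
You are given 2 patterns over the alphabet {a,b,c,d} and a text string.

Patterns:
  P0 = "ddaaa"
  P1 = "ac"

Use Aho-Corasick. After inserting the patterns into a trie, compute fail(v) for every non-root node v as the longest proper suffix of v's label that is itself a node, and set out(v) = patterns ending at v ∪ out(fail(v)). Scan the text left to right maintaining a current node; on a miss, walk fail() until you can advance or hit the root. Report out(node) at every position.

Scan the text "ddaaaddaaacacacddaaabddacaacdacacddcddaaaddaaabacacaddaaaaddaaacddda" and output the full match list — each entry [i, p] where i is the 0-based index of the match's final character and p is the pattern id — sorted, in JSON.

Build automaton:
Trie (insert patterns):
  n0 'ε': a→6 d→1
  n1 'd': d→2
  n2 'dd': a→3
  n3 'dda': a→4
  n4 'ddaa': a→5
  n5 'ddaaa': ·  ←P0
  n6 'a': c→7
  n7 'ac': ·  ←P1

BFS fail/out derivation:
  fail(1) 'd': from fail(0)=0 chase 'd': 0 ⇒ 0;  out=∅∪out(0)=∅
  fail(6) 'a': from fail(0)=0 chase 'a': 0 ⇒ 0;  out=∅∪out(0)=∅
  fail(2) 'dd': from fail(1)=0 chase 'd': 0 ⇒ 1;  out=∅∪out(1)=∅
  fail(7) 'ac': from fail(6)=0 chase 'c': 0 ⇒ 0;  out={1}∪out(0)={1}
  fail(3) 'dda': from fail(2)=1 chase 'a': 1→0 ⇒ 6;  out=∅∪out(6)=∅
  fail(4) 'ddaa': from fail(3)=6 chase 'a': 6→0 ⇒ 6;  out=∅∪out(6)=∅
  fail(5) 'ddaaa': from fail(4)=6 chase 'a': 6→0 ⇒ 6;  out={0}∪out(6)={0}

Text stream:
pos 0 'd': at 1
pos 1 'd': at 2
pos 2 'a': at 3
pos 3 'a': at 4
pos 4 'a': at 5  emit P0@[0:4]
pos 5 'd': at 1 ·f
pos 6 'd': at 2
pos 7 'a': at 3
pos 8 'a': at 4
pos 9 'a': at 5  emit P0@[5:9]
pos 10 'c': at 7 ·f  emit P1@[9:10]
pos 11 'a': at 6 ·f
pos 12 'c': at 7  emit P1@[11:12]
pos 13 'a': at 6 ·f
pos 14 'c': at 7  emit P1@[13:14]
pos 15 'd': at 1 ·f
pos 16 'd': at 2
pos 17 'a': at 3
pos 18 'a': at 4
pos 19 'a': at 5  emit P0@[15:19]
pos 20 'b': at 0 ·f
pos 21 'd': at 1
pos 22 'd': at 2
pos 23 'a': at 3
pos 24 'c': at 7 ·f  emit P1@[23:24]
pos 25 'a': at 6 ·f
pos 26 'a': at 6 ·f
pos 27 'c': at 7  emit P1@[26:27]
pos 28 'd': at 1 ·f
pos 29 'a': at 6 ·f
pos 30 'c': at 7  emit P1@[29:30]
pos 31 'a': at 6 ·f
pos 32 'c': at 7  emit P1@[31:32]
pos 33 'd': at 1 ·f
pos 34 'd': at 2
pos 35 'c': at 0 ·f
pos 36 'd': at 1
pos 37 'd': at 2
pos 38 'a': at 3
pos 39 'a': at 4
pos 40 'a': at 5  emit P0@[36:40]
pos 41 'd': at 1 ·f
pos 42 'd': at 2
pos 43 'a': at 3
pos 44 'a': at 4
pos 45 'a': at 5  emit P0@[41:45]
pos 46 'b': at 0 ·f
pos 47 'a': at 6
pos 48 'c': at 7  emit P1@[47:48]
pos 49 'a': at 6 ·f
pos 50 'c': at 7  emit P1@[49:50]
pos 51 'a': at 6 ·f
pos 52 'd': at 1 ·f
pos 53 'd': at 2
pos 54 'a': at 3
pos 55 'a': at 4
pos 56 'a': at 5  emit P0@[52:56]
pos 57 'a': at 6 ·f
pos 58 'd': at 1 ·f
pos 59 'd': at 2
pos 60 'a': at 3
pos 61 'a': at 4
pos 62 'a': at 5  emit P0@[58:62]
pos 63 'c': at 7 ·f  emit P1@[62:63]
pos 64 'd': at 1 ·f
pos 65 'd': at 2
pos 66 'd': at 2 ·f
pos 67 'a': at 3

Matches: [[4,0],[9,0],[10,1],[12,1],[14,1],[19,0],[24,1],[27,1],[30,1],[32,1],[40,0],[45,0],[48,1],[50,1],[56,0],[62,0],[63,1]]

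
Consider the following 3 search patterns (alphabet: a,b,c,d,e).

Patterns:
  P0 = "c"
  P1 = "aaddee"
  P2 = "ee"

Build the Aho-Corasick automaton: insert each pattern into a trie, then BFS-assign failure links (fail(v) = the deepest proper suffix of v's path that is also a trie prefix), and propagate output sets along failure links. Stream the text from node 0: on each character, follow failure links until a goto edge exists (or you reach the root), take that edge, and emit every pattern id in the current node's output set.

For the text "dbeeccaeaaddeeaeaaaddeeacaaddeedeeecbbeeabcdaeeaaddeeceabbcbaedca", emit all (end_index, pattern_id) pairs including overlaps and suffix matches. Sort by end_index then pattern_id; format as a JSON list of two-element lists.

Construct AC machine:
Trie (insert patterns):
  0='ε' goto a→2 c→1 e→8
  1='c' goto ·  [P0 ends]
  2='a' goto a→3
  3='aa' goto d→4
  4='aad' goto d→5
  5='aadd' goto e→6
  6='aadde' goto e→7
  7='aaddee' goto ·  [P1 ends]
  8='e' goto e→9
  9='ee' goto ·  [P2 ends]

Failure links (BFS by depth):
  fail(1) 'c': from fail(0)=0 chase 'c': 0 ⇒ 0;  out={0}∪out(0)={0}
  fail(2) 'a': from fail(0)=0 chase 'a': 0 ⇒ 0;  out=∅∪out(0)=∅
  fail(8) 'e': from fail(0)=0 chase 'e': 0 ⇒ 0;  out=∅∪out(0)=∅
  fail(3) 'aa': from fail(2)=0 chase 'a': 0 ⇒ 2;  out=∅∪out(2)=∅
  fail(9) 'ee': from fail(8)=0 chase 'e': 0 ⇒ 8;  out={2}∪out(8)={2}
  fail(4) 'aad': from fail(3)=2 chase 'd': 2→0 ⇒ 0;  out=∅∪out(0)=∅
  fail(5) 'aadd': from fail(4)=0 chase 'd': 0 ⇒ 0;  out=∅∪out(0)=∅
  fail(6) 'aadde': from fail(5)=0 chase 'e': 0 ⇒ 8;  out=∅∪out(8)=∅
  fail(7) 'aaddee': from fail(6)=8 chase 'e': 8 ⇒ 9;  out={1}∪out(9)={1,2}

Run:
pos 0 'd': at 0
pos 1 'b': at 0
pos 2 'e': at 8
pos 3 'e': at 9  emit P2@[2:3]
pos 4 'c': at 1 (via fail)  emit P0@[4:4]
pos 5 'c': at 1 (via fail)  emit P0@[5:5]
pos 6 'a': at 2 (via fail)
pos 7 'e': at 8 (via fail)
pos 8 'a': at 2 (via fail)
pos 9 'a': at 3
pos 10 'd': at 4
pos 11 'd': at 5
pos 12 'e': at 6
pos 13 'e': at 7  emit P1@[8:13],P2@[12:13]
pos 14 'a': at 2 (via fail)
pos 15 'e': at 8 (via fail)
pos 16 'a': at 2 (via fail)
pos 17 'a': at 3
pos 18 'a': at 3 (via fail)
pos 19 'd': at 4
pos 20 'd': at 5
pos 21 'e': at 6
pos 22 'e': at 7  emit P1@[17:22],P2@[21:22]
pos 23 'a': at 2 (via fail)
pos 24 'c': at 1 (via fail)  emit P0@[24:24]
pos 25 'a': at 2 (via fail)
pos 26 'a': at 3
pos 27 'd': at 4
pos 28 'd': at 5
pos 29 'e': at 6
pos 30 'e': at 7  emit P1@[25:30],P2@[29:30]
pos 31 'd': at 0 (via fail)
pos 32 'e': at 8
pos 33 'e': at 9  emit P2@[32:33]
pos 34 'e': at 9 (via fail)  emit P2@[33:34]
pos 35 'c': at 1 (via fail)  emit P0@[35:35]
pos 36 'b': at 0 (via fail)
pos 37 'b': at 0
pos 38 'e': at 8
pos 39 'e': at 9  emit P2@[38:39]
pos 40 'a': at 2 (via fail)
pos 41 'b': at 0 (via fail)
pos 42 'c': at 1  emit P0@[42:42]
pos 43 'd': at 0 (via fail)
pos 44 'a': at 2
pos 45 'e': at 8 (via fail)
pos 46 'e': at 9  emit P2@[45:46]
pos 47 'a': at 2 (via fail)
pos 48 'a': at 3
pos 49 'd': at 4
pos 50 'd': at 5
pos 51 'e': at 6
pos 52 'e': at 7  emit P1@[47:52],P2@[51:52]
pos 53 'c': at 1 (via fail)  emit P0@[53:53]
pos 54 'e': at 8 (via fail)
pos 55 'a': at 2 (via fail)
pos 56 'b': at 0 (via fail)
pos 57 'b': at 0
pos 58 'c': at 1  emit P0@[58:58]
pos 59 'b': at 0 (via fail)
pos 60 'a': at 2
pos 61 'e': at 8 (via fail)
pos 62 'd': at 0 (via fail)
pos 63 'c': at 1  emit P0@[63:63]
pos 64 'a': at 2 (via fail)

Result: [[3,2],[4,0],[5,0],[13,1],[13,2],[22,1],[22,2],[24,0],[30,1],[30,2],[33,2],[34,2],[35,0],[39,2],[42,0],[46,2],[52,1],[52,2],[53,0],[58,0],[63,0]]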